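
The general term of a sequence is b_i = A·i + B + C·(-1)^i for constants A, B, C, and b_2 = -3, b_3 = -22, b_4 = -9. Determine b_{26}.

-75

The three given values yield: 2A + B + C = -3; 3A + B - C = -22; 4A + B + C = -9.
Subtracting the first from the second: A - 2C = -19.
Subtracting the second from the third: A + 2C = 13.
Solving: C = 8, A = -3, then B = -5.
So b_i = -3·i + (-5) + 8·(-1)^i; at i=26 this is -75.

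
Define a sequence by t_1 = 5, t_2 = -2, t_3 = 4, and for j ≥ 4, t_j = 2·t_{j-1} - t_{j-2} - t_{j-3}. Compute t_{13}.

41

Step forward from the initial values:
t_4 = 5; t_5 = 8; t_6 = 7; t_7 = 1; t_8 = -13; t_9 = -34; t_{10} = -56; t_{11} = -65; t_{12} = -40; t_{13} = 41.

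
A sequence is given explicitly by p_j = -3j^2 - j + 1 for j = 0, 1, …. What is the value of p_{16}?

-783

p_{16} = -3·16^2 - 1·16 + 1 = -783.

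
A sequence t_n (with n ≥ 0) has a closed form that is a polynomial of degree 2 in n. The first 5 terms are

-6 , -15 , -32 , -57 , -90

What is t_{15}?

-981

1st diffs: -9, -17, -25, -33.
2nd diffs: -8, -8, -8 (constant).
Newton forward-difference form: t_n = -6 + (-9)·C(n,1) + (-8)·C(n,2).
At n = 15: n = 15, so t_{15} = -6 - 135 - 840 = -981.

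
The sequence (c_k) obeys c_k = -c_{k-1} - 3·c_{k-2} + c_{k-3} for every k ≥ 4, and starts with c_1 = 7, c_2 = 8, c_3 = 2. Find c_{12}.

2601

Iterate the recurrence:
c_4 = -19; c_5 = 21; c_6 = 38; c_7 = -120; c_8 = 27; c_9 = 371; c_{10} = -572; c_{11} = -514; c_{12} = 2601.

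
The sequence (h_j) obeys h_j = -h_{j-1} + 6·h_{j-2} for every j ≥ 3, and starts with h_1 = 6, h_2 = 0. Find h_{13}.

Compute successive terms:
h_3 = 36;  h_4 = -36;  h_5 = 252;  …;  h_{10} = -45396;  h_{11} = 145404;  h_{12} = -417780;  h_{13} = 1290204.
(Characteristic roots are 2 and -3.)

1290204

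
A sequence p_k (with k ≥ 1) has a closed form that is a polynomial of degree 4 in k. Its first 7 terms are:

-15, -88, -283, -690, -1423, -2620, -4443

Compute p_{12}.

1st diffs: -73, -195, -407, -733, -1197, -1823.
2nd diffs: -122, -212, -326, -464, -626.
3rd diffs: -90, -114, -138, -162.
4th diffs: -24, -24, -24 (constant).
So p_k = -k^4 - 5k^3 - 6k^2 - 5k + 2.
Evaluating at k = 12 gives p_{12} = -30298.

-30298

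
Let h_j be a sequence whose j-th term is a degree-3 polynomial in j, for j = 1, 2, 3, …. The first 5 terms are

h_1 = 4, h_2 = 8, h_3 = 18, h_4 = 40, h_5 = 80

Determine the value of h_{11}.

1st diffs: 4, 10, 22, 40.
2nd diffs: 6, 12, 18.
3rd diffs: 6, 6 (constant).
Newton forward-difference form: h_j = 4 + 4·C(j-1,1) + 6·C(j-1,2) + 6·C(j-1,3).
At j = 11: j-1 = 10, so h_{11} = 4 + 40 + 270 + 720 = 1034.

1034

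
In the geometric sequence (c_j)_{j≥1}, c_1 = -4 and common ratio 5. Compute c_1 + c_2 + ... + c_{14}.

-6103515624

c_j = (-4)·5^(j-1).
S = (-4)·(5^14 - 1)/(5 - 1) = (-4)·(6103515625 - 1)/(4) = -6103515624.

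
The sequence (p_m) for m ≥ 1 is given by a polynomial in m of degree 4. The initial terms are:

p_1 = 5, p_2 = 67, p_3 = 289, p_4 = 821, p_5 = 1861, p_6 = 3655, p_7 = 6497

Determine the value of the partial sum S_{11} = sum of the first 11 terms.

1st diffs: 62, 222, 532, 1040, 1794, 2842.
2nd diffs: 160, 310, 508, 754, 1048.
3rd diffs: 150, 198, 246, 294.
4th diffs: 48, 48, 48 (constant).
So p_m = 2m^4 + 5m^3 - 3m + 1.
Continuing: 10729, 16741, 24971, 35905.
Summing m = 1..11 (11 terms) gives 101541.

101541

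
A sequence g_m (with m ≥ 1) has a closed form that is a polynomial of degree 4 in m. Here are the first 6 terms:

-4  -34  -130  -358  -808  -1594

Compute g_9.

1st diffs: -30, -96, -228, -450, -786.
2nd diffs: -66, -132, -222, -336.
3rd diffs: -66, -90, -114.
4th diffs: -24, -24 (constant).
Newton forward-difference form: g_m = -4 + (-30)·C(m-1,1) + (-66)·C(m-1,2) + (-66)·C(m-1,3) + (-24)·C(m-1,4).
At m = 9: m-1 = 8, so g_9 = -4 - 240 - 1848 - 3696 - 1680 = -7468.

-7468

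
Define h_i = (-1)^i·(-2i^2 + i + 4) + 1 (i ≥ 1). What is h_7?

(-1)^7 = -1; -2i^2 + i + 4 at i=7 is -87; so h_7 = 88.

88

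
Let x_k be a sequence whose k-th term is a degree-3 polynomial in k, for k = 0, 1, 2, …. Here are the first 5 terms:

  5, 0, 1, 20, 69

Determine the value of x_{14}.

4849

1st diffs: -5, 1, 19, 49.
2nd diffs: 6, 18, 30.
3rd diffs: 12, 12 (constant).
So x_k = 2k^3 - 3k^2 - 4k + 5.
Evaluating at k = 14 gives x_{14} = 4849.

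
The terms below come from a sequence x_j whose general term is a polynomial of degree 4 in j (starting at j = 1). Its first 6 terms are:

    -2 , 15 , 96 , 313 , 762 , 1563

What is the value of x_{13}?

1st diffs: 17, 81, 217, 449, 801.
2nd diffs: 64, 136, 232, 352.
3rd diffs: 72, 96, 120.
4th diffs: 24, 24 (constant).
So x_j = j^4 + 2j^3 - 5j^2 + 3j - 3.
Evaluating at j = 13 gives x_{13} = 32146.

32146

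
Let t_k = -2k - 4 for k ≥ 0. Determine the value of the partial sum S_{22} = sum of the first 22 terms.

-550

Over k = 0..21: Σk = 231.
Total = (-2)·231 + (-4)·22 = -550.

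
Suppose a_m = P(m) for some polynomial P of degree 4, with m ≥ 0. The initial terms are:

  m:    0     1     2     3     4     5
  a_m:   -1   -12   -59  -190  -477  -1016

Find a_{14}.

-44927

1st diffs: -11, -47, -131, -287, -539.
2nd diffs: -36, -84, -156, -252.
3rd diffs: -48, -72, -96.
4th diffs: -24, -24 (constant).
Newton forward-difference form: a_m = -1 + (-11)·C(m,1) + (-36)·C(m,2) + (-48)·C(m,3) + (-24)·C(m,4).
At m = 14: m = 14, so a_{14} = -1 - 154 - 3276 - 17472 - 24024 = -44927.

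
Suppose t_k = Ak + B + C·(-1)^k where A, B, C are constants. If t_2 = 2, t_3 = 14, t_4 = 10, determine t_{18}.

At k = 2, 3, 4: 2A + B + C = 2; 3A + B - C = 14; 4A + B + C = 10.
Subtracting the first from the second: A - 2C = 12.
Subtracting the second from the third: A + 2C = -4.
Solving: C = -4, A = 4, then B = -2.
Hence t_{18} = 4·18 + (-2) + (-4)·1 = 66.

66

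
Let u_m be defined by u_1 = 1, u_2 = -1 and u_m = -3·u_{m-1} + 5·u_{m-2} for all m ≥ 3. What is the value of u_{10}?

-162961

Compute successive terms:
u_3 = 8, u_4 = -29, u_5 = 127, u_6 = -526, u_7 = 2213, u_8 = -9269, u_9 = 38872, u_{10} = -162961.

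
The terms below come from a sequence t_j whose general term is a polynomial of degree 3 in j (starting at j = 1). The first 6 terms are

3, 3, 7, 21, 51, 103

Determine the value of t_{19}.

5511

1st diffs: 0, 4, 14, 30, 52.
2nd diffs: 4, 10, 16, 22.
3rd diffs: 6, 6, 6 (constant).
So t_j = j^3 - 4j^2 + 5j + 1.
Evaluating at j = 19 gives t_{19} = 5511.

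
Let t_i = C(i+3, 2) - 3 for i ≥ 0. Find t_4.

18

C(7, 2) = 21, so t_4 = 18.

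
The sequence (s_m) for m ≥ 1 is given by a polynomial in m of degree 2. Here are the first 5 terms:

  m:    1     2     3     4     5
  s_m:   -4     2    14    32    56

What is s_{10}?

1st diffs: 6, 12, 18, 24.
2nd diffs: 6, 6, 6 (constant).
Newton forward-difference form: s_m = -4 + 6·C(m-1,1) + 6·C(m-1,2).
At m = 10: m-1 = 9, so s_{10} = -4 + 54 + 216 = 266.

266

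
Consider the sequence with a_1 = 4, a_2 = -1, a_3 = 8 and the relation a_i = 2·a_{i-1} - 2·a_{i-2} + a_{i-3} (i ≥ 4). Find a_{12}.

a_4 = 22  a_5 = 27  a_6 = 18  a_7 = 4  a_8 = -1  a_9 = 8  a_{10} = 22  a_{11} = 27  a_{12} = 18.

18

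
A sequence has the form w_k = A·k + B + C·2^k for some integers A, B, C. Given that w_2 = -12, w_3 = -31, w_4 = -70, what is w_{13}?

The three given values yield: 2A + B + 4C = -12; 3A + B + 8C = -31; 4A + B + 16C = -70.
Subtracting the first from the second: A + 4C = -19.
Subtracting the second from the third: A + 8C = -39.
Solving: C = -5, A = 1, then B = 6.
Hence w_{13} = 1·13 + 6 + (-5)·8192 = -40941.

-40941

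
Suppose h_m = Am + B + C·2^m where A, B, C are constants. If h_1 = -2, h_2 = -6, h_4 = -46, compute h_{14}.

-65478

Plug in m = 1, 2, 4: A + B + 2C = -2; 2A + B + 4C = -6; 4A + B + 16C = -46.
Subtracting the first from the second: A + 2C = -4.
Subtracting the second from the third: 2A + 12C = -40.
Solving: C = -4, A = 4, then B = 2.
So h_m = 4·m + 2 + (-4)·2^m; at m=14 this is -65478.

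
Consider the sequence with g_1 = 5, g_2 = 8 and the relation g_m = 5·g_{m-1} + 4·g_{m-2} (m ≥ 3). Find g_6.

g_3 = 60;  g_4 = 332;  g_5 = 1900;  g_6 = 10828.

10828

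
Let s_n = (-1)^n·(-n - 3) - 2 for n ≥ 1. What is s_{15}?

16

(-1)^15 = -1; -n - 3 at n=15 is -18; so s_{15} = 16.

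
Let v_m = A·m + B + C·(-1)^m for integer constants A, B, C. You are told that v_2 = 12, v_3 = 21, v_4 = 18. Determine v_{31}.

105

Plug in m = 2, 3, 4: 2A + B + C = 12; 3A + B - C = 21; 4A + B + C = 18.
Subtracting the first from the second: A - 2C = 9.
Subtracting the second from the third: A + 2C = -3.
Solving: C = -3, A = 3, then B = 9.
So v_m = 3·m + 9 + (-3)·(-1)^m; at m=31 this is 105.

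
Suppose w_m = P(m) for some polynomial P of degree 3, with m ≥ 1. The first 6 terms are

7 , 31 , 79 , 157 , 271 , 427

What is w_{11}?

1st diffs: 24, 48, 78, 114, 156.
2nd diffs: 24, 30, 36, 42.
3rd diffs: 6, 6, 6 (constant).
Newton forward-difference form: w_m = 7 + 24·C(m-1,1) + 24·C(m-1,2) + 6·C(m-1,3).
At m = 11: m-1 = 10, so w_{11} = 7 + 240 + 1080 + 720 = 2047.

2047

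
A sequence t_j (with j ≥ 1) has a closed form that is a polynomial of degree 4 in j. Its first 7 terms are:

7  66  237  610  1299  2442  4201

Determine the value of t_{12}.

1st diffs: 59, 171, 373, 689, 1143, 1759.
2nd diffs: 112, 202, 316, 454, 616.
3rd diffs: 90, 114, 138, 162.
4th diffs: 24, 24, 24 (constant).
Newton forward-difference form: t_j = 7 + 59·C(j-1,1) + 112·C(j-1,2) + 90·C(j-1,3) + 24·C(j-1,4).
At j = 12: j-1 = 11, so t_{12} = 7 + 649 + 6160 + 14850 + 7920 = 29586.

29586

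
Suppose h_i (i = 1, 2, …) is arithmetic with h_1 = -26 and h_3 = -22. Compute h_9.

Common difference d = (-22 - (-26)) / (3 - 1) = 2.
h_i = -26 + (i - 1)·2.
h_9 = -26 + 8·2 = -10.

-10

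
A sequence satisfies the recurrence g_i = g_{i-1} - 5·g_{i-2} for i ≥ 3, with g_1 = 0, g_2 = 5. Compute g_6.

55

Iterate the recurrence:
g_3 = 5;  g_4 = -20;  g_5 = -45;  g_6 = 55.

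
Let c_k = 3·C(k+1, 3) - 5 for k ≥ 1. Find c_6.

C(7, 3) = 35, so c_6 = 100.

100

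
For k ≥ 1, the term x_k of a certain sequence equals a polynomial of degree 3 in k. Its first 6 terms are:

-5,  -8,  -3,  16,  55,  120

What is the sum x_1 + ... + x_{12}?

1st diffs: -3, 5, 19, 39, 65.
2nd diffs: 8, 14, 20, 26.
3rd diffs: 6, 6, 6 (constant).
So x_k = k^3 - 2k^2 - 4k.
Continuing: …, 217, 352, 531, 760, …, x_{12} = 1392.
Summing k = 1..12 (12 terms) gives 4472.

4472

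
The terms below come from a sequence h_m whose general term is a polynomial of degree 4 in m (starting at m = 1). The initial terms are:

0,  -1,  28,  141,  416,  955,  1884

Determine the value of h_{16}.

1st diffs: -1, 29, 113, 275, 539, 929.
2nd diffs: 30, 84, 162, 264, 390.
3rd diffs: 54, 78, 102, 126.
4th diffs: 24, 24, 24 (constant).
Newton forward-difference form: h_m = (-1)·C(m-1,1) + 30·C(m-1,2) + 54·C(m-1,3) + 24·C(m-1,4).
At m = 16: m-1 = 15, so h_{16} = -15 + 3150 + 24570 + 32760 = 60465.

60465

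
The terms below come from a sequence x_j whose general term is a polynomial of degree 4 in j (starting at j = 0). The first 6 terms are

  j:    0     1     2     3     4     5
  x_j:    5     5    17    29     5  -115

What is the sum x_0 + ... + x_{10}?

1st diffs: 0, 12, 12, -24, -120.
2nd diffs: 12, 0, -36, -96.
3rd diffs: -12, -36, -60.
4th diffs: -24, -24 (constant).
So x_j = -j^4 + 4j^3 + j^2 - 4j + 5.
Continuing: …, -415, -1003, -2011, -3595, …, x_{10} = -5935.
Summing j = 0..10 (11 terms) gives -13013.

-13013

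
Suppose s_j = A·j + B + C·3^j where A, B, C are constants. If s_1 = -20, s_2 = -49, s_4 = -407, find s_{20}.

Plug in j = 1, 2, 4: A + B + 3C = -20; 2A + B + 9C = -49; 4A + B + 81C = -407.
Subtracting the first from the second: A + 6C = -29.
Subtracting the second from the third: 2A + 72C = -358.
Solving: C = -5, A = 1, then B = -6.
So s_j = 1·j + (-6) + (-5)·3^j; at j=20 this is -17433921991.

-17433921991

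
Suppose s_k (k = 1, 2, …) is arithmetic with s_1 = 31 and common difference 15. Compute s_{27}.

s_k = 31 + (k - 1)·15.
s_{27} = 31 + 26·15 = 421.

421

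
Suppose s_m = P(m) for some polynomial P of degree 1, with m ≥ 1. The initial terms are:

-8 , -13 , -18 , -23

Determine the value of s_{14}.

1st diffs: -5, -5, -5 (constant).
So s_m = -5m - 3.
Evaluating at m = 14 gives s_{14} = -73.

-73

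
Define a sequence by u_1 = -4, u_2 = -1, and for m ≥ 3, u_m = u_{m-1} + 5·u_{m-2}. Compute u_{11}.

Compute successive terms:
u_3 = -21, u_4 = -26, u_5 = -131, u_6 = -261, u_7 = -916, u_8 = -2221, u_9 = -6801, u_{10} = -17906, u_{11} = -51911.

-51911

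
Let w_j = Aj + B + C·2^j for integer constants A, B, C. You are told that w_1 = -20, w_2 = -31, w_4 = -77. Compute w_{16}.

Write the equations: A + B + 2C = -20; 2A + B + 4C = -31; 4A + B + 16C = -77.
Subtracting the first from the second: A + 2C = -11.
Subtracting the second from the third: 2A + 12C = -46.
Solving: C = -3, A = -5, then B = -9.
So w_j = -5·j + (-9) + (-3)·2^j; at j=16 this is -196697.

-196697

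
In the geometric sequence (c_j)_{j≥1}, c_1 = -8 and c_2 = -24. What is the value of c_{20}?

-9298091736

Common ratio r = 3.
c_j = (-8)·3^(j-1).
c_{20} = (-8)·3^19 = -9298091736.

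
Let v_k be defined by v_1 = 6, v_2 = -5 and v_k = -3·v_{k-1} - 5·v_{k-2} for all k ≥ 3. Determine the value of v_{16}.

-1061930

Iterate the recurrence:
v_3 = -15; v_4 = 70; v_5 = -135; …; v_{13} = -56010; v_{14} = -55445; v_{15} = 446385; v_{16} = -1061930.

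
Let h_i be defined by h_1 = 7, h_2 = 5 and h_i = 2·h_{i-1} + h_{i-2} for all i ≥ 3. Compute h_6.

Applying the relation repeatedly:
h_3 = 17; h_4 = 39; h_5 = 95; h_6 = 229.

229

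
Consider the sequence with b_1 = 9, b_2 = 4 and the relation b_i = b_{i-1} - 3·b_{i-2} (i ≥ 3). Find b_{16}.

32005

b_3 = -23;  b_4 = -35;  b_5 = 34;  …;  b_{13} = -6191;  b_{14} = -6716;  b_{15} = 11857;  b_{16} = 32005.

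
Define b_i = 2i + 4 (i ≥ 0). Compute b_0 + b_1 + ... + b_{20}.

504

Over i = 0..20: Σi = 210.
Total = (2)·210 + (4)·21 = 504.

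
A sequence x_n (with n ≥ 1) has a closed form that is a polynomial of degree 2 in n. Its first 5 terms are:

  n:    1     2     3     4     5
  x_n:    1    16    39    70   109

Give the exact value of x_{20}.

1654

1st diffs: 15, 23, 31, 39.
2nd diffs: 8, 8, 8 (constant).
Newton forward-difference form: x_n = 1 + 15·C(n-1,1) + 8·C(n-1,2).
At n = 20: n-1 = 19, so x_{20} = 1 + 285 + 1368 = 1654.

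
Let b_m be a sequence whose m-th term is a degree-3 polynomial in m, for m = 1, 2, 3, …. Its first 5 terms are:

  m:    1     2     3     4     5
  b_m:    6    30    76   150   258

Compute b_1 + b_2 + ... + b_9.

3522

1st diffs: 24, 46, 74, 108.
2nd diffs: 22, 28, 34.
3rd diffs: 6, 6 (constant).
Newton forward-difference form: b_m = 6 + 24·C(m-1,1) + 22·C(m-1,2) + 6·C(m-1,3).
Continuing: 406, 600, 846, 1150.
Summing m = 1..9 (9 terms) gives 3522.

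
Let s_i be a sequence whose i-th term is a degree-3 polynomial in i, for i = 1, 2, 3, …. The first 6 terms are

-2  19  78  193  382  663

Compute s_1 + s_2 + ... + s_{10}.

1st diffs: 21, 59, 115, 189, 281.
2nd diffs: 38, 56, 74, 92.
3rd diffs: 18, 18, 18 (constant).
So s_i = 3i^3 + i^2 - 3i - 3.
Continuing: 1054, 1573, 2238, 3067.
Summing i = 1..10 (10 terms) gives 9265.

9265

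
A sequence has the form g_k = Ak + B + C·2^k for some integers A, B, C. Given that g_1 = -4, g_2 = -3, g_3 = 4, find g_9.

Write the equations: A + B + 2C = -4; 2A + B + 4C = -3; 3A + B + 8C = 4.
Subtracting the first from the second: A + 2C = 1.
Subtracting the second from the third: A + 4C = 7.
Solving: C = 3, A = -5, then B = -5.
So g_k = -5·k + (-5) + 3·2^k; at k=9 this is 1486.

1486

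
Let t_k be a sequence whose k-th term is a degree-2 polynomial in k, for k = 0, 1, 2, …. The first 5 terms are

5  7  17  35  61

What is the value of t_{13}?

655

1st diffs: 2, 10, 18, 26.
2nd diffs: 8, 8, 8 (constant).
Newton forward-difference form: t_k = 5 + 2·C(k,1) + 8·C(k,2).
At k = 13: k = 13, so t_{13} = 5 + 26 + 624 = 655.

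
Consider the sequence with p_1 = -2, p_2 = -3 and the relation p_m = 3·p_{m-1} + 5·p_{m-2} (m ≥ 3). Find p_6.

-1293

p_3 = -19; p_4 = -72; p_5 = -311; p_6 = -1293.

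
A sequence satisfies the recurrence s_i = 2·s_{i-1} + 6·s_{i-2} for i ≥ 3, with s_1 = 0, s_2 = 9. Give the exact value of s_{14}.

34190784

s_3 = 18;  s_4 = 90;  s_5 = 288;  …;  s_{11} = 705312;  s_{12} = 2572704;  s_{13} = 9377280;  s_{14} = 34190784.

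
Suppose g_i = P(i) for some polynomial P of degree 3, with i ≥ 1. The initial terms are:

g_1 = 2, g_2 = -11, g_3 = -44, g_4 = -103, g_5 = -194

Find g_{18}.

1st diffs: -13, -33, -59, -91.
2nd diffs: -20, -26, -32.
3rd diffs: -6, -6 (constant).
So g_i = -i^3 - 4i^2 + 6i + 1.
Evaluating at i = 18 gives g_{18} = -7019.

-7019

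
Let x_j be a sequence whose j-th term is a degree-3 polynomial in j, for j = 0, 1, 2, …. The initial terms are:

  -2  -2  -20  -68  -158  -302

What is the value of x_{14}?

1st diffs: 0, -18, -48, -90, -144.
2nd diffs: -18, -30, -42, -54.
3rd diffs: -12, -12, -12 (constant).
Newton forward-difference form: x_j = -2 + (-18)·C(j,2) + (-12)·C(j,3).
At j = 14: j = 14, so x_{14} = -2 - 1638 - 4368 = -6008.

-6008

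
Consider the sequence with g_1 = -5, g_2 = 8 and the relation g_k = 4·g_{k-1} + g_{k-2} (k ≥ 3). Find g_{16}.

Compute successive terms:
g_3 = 27; g_4 = 116; g_5 = 491; …; g_{13} = 50909963; g_{14} = 215658064; g_{15} = 913542219; g_{16} = 3869826940.

3869826940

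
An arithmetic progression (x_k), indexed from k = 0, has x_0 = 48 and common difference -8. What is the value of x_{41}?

x_k = 48 + (k - 0)·(-8).
x_{41} = 48 + 41·(-8) = -280.

-280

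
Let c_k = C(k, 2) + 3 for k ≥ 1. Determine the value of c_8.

31

C(8, 2) = 28, so c_8 = 31.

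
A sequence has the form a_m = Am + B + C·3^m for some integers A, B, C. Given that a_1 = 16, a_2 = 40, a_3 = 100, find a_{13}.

At m = 1, 2, 3: A + B + 3C = 16; 2A + B + 9C = 40; 3A + B + 27C = 100.
Subtracting the first from the second: A + 6C = 24.
Subtracting the second from the third: A + 18C = 60.
Solving: C = 3, A = 6, then B = 1.
Therefore a_{13} = 78 + 1 + 3·1594323 = 4783048.

4783048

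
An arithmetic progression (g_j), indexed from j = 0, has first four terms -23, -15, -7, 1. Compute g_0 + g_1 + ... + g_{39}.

Common difference d = 8.
g_j = -23 + (j - 0)·8.
g_{39} = 289; S = 40·(-23 + 289)/2 = 5320.

5320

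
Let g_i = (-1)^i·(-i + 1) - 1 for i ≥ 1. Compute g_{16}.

-16

(-1)^16 = 1; -i + 1 at i=16 is -15; so g_{16} = -16.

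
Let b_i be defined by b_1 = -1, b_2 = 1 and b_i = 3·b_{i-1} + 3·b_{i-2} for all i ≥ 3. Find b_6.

36

Compute successive terms:
b_3 = 0  b_4 = 3  b_5 = 9  b_6 = 36.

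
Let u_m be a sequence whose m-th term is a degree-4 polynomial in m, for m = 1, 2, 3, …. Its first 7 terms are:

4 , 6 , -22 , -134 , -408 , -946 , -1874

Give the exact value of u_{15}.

1st diffs: 2, -28, -112, -274, -538, -928.
2nd diffs: -30, -84, -162, -264, -390.
3rd diffs: -54, -78, -102, -126.
4th diffs: -24, -24, -24 (constant).
Newton forward-difference form: u_m = 4 + 2·C(m-1,1) + (-30)·C(m-1,2) + (-54)·C(m-1,3) + (-24)·C(m-1,4).
At m = 15: m-1 = 14, so u_{15} = 4 + 28 - 2730 - 19656 - 24024 = -46378.

-46378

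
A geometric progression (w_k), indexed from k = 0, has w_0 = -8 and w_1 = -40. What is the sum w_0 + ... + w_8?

-3906248

Common ratio r = 5.
w_k = (-8)·5^(k-0).
S = (-8)·(5^9 - 1)/(5 - 1) = (-8)·(1953125 - 1)/(4) = -3906248.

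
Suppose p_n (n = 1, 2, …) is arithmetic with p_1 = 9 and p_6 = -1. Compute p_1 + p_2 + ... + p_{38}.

Common difference d = (-1 - 9) / (6 - 1) = -2.
p_n = 9 + (n - 1)·(-2).
p_{38} = -65; S = 38·(9 + (-65))/2 = -1064.

-1064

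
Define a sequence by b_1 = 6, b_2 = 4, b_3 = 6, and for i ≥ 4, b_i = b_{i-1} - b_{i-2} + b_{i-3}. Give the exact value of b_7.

b_4 = 8;  b_5 = 6;  b_6 = 4;  b_7 = 6.

6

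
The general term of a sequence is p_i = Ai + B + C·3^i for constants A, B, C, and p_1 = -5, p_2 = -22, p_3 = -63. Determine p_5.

The three given values yield: A + B + 3C = -5; 2A + B + 9C = -22; 3A + B + 27C = -63.
Subtracting the first from the second: A + 6C = -17.
Subtracting the second from the third: A + 18C = -41.
Solving: C = -2, A = -5, then B = 6.
Therefore p_5 = -25 + 6 + (-2)·243 = -505.

-505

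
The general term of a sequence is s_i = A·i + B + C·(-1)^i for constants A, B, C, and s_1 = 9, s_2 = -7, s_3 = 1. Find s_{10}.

-39

Write the equations: A + B - C = 9; 2A + B + C = -7; 3A + B - C = 1.
Subtracting the first from the second: A + 2C = -16.
Subtracting the second from the third: A - 2C = 8.
Solving: C = -6, A = -4, then B = 7.
So s_i = -4·i + 7 + (-6)·(-1)^i; at i=10 this is -39.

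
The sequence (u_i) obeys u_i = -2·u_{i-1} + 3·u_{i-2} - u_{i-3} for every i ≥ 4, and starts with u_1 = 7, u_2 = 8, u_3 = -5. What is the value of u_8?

u_4 = 27;  u_5 = -77;  u_6 = 240;  u_7 = -738;  u_8 = 2273.

2273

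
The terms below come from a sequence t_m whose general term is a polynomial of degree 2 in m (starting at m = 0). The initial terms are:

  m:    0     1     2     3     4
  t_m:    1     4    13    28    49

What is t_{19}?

1st diffs: 3, 9, 15, 21.
2nd diffs: 6, 6, 6 (constant).
So t_m = 3m^2 + 1.
Evaluating at m = 19 gives t_{19} = 1084.

1084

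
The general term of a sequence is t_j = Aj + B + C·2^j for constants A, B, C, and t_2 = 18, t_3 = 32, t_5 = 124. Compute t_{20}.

4194270

Write the equations: 2A + B + 4C = 18; 3A + B + 8C = 32; 5A + B + 32C = 124.
Subtracting the first from the second: A + 4C = 14.
Subtracting the second from the third: 2A + 24C = 92.
Solving: C = 4, A = -2, then B = 6.
So t_j = -2·j + 6 + 4·2^j; at j=20 this is 4194270.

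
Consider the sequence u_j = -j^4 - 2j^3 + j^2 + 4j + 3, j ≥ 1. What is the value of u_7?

-3007

u_7 = -1·7^4 - 2·7^3 + 1·7^2 + 4·7 + 3 = -3007.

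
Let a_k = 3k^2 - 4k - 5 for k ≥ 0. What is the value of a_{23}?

a_{23} = 3·23^2 - 4·23 - 5 = 1490.

1490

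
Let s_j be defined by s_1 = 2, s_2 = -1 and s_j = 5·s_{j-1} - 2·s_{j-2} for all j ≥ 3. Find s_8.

Compute successive terms:
s_3 = -9, s_4 = -43, s_5 = -197, s_6 = -899, s_7 = -4101, s_8 = -18707.

-18707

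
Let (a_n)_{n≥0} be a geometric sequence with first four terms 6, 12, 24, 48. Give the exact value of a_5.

Common ratio r = 2.
a_n = 6·2^(n-0).
a_5 = 6·2^5 = 192.

192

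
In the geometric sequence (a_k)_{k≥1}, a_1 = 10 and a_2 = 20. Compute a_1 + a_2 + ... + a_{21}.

Common ratio r = 2.
a_k = 10·2^(k-1).
S = 10·(2^21 - 1)/(2 - 1) = 10·(2097152 - 1)/(1) = 20971510.

20971510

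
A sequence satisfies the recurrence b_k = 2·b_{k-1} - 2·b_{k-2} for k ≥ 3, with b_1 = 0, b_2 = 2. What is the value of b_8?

-16

Applying the relation repeatedly:
b_3 = 4, b_4 = 4, b_5 = 0, b_6 = -8, b_7 = -16, b_8 = -16.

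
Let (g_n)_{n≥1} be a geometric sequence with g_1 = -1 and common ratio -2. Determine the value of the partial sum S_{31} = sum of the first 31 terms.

-715827883

g_n = (-1)·(-2)^(n-1).
S = (-1)·((-2)^31 - 1)/(-2 - 1) = (-1)·(-2147483648 - 1)/(-3) = -715827883.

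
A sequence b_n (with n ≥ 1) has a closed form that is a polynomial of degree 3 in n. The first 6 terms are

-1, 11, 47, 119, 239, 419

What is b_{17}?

9791

1st diffs: 12, 36, 72, 120, 180.
2nd diffs: 24, 36, 48, 60.
3rd diffs: 12, 12, 12 (constant).
Newton forward-difference form: b_n = -1 + 12·C(n-1,1) + 24·C(n-1,2) + 12·C(n-1,3).
At n = 17: n-1 = 16, so b_{17} = -1 + 192 + 2880 + 6720 = 9791.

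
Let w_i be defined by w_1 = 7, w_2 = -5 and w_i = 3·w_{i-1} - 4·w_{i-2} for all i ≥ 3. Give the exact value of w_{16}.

Applying the relation repeatedly:
w_3 = -43;  w_4 = -109;  w_5 = -155;  …;  w_{13} = -53723;  w_{14} = -60125;  w_{15} = 34517;  w_{16} = 344051.

344051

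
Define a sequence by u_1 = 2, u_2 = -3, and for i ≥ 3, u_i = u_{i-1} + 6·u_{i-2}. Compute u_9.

u_3 = 9  u_4 = -9  u_5 = 45  u_6 = -9  u_7 = 261  u_8 = 207  u_9 = 1773.
(Characteristic roots are 3 and -2.)

1773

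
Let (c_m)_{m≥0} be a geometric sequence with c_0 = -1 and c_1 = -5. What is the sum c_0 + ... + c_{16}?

-190734863281

Common ratio r = 5.
c_m = (-1)·5^(m-0).
S = (-1)·(5^17 - 1)/(5 - 1) = (-1)·(762939453125 - 1)/(4) = -190734863281.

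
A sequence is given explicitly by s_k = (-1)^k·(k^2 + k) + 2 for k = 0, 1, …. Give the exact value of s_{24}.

602

(-1)^24 = 1; k^2 + k at k=24 is 600; so s_{24} = 602.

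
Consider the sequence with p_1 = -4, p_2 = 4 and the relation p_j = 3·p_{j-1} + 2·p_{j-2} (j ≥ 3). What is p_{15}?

22475236

p_3 = 4; p_4 = 20; p_5 = 68; …; p_{12} = 497492; p_{13} = 1771844; p_{14} = 6310516; p_{15} = 22475236.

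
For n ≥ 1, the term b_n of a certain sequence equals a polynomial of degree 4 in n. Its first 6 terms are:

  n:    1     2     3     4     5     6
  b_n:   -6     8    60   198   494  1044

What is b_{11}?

1st diffs: 14, 52, 138, 296, 550.
2nd diffs: 38, 86, 158, 254.
3rd diffs: 48, 72, 96.
4th diffs: 24, 24 (constant).
Newton forward-difference form: b_n = -6 + 14·C(n-1,1) + 38·C(n-1,2) + 48·C(n-1,3) + 24·C(n-1,4).
At n = 11: n-1 = 10, so b_{11} = -6 + 140 + 1710 + 5760 + 5040 = 12644.

12644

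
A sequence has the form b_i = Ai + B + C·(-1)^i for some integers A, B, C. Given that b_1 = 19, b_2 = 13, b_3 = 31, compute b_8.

At i = 1, 2, 3: A + B - C = 19; 2A + B + C = 13; 3A + B - C = 31.
Subtracting the first from the second: A + 2C = -6.
Subtracting the second from the third: A - 2C = 18.
Solving: C = -6, A = 6, then B = 7.
So b_i = 6·i + 7 + (-6)·(-1)^i; at i=8 this is 49.

49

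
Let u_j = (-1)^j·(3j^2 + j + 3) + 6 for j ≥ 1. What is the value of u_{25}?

(-1)^25 = -1; 3j^2 + j + 3 at j=25 is 1903; so u_{25} = -1897.

-1897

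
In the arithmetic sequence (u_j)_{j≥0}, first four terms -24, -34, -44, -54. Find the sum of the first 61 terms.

-19764

Common difference d = -10.
u_j = -24 + (j - 0)·(-10).
u_{60} = -624; S = 61·(-24 + (-624))/2 = -19764.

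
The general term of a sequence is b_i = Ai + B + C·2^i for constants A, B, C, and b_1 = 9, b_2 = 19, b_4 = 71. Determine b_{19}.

The three given values yield: A + B + 2C = 9; 2A + B + 4C = 19; 4A + B + 16C = 71.
Subtracting the first from the second: A + 2C = 10.
Subtracting the second from the third: 2A + 12C = 52.
Solving: C = 4, A = 2, then B = -1.
Hence b_{19} = 2·19 + (-1) + 4·524288 = 2097189.

2097189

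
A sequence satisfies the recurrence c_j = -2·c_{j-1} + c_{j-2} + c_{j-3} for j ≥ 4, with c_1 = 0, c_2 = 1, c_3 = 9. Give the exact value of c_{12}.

-12508

c_4 = -17; c_5 = 44; c_6 = -96; c_7 = 219; c_8 = -490; c_9 = 1103; c_{10} = -2477; c_{11} = 5567; c_{12} = -12508.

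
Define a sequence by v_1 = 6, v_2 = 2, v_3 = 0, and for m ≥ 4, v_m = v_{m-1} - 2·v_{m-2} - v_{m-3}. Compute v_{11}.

Step forward from the initial values:
v_4 = -10, v_5 = -12, v_6 = 8, v_7 = 42, v_8 = 38, v_9 = -54, v_{10} = -172, v_{11} = -102.

-102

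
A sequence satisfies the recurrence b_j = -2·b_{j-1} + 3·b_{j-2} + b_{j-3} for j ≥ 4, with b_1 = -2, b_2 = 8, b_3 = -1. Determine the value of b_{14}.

764197

Iterate the recurrence:
b_4 = 24;  b_5 = -43;  b_6 = 157;  …;  b_{11} = -30916;  b_{12} = 90129;  b_{13} = -262363;  b_{14} = 764197.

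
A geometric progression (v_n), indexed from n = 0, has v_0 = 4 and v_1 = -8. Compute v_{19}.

-2097152

Common ratio r = -2.
v_n = 4·(-2)^(n-0).
v_{19} = 4·(-2)^19 = -2097152.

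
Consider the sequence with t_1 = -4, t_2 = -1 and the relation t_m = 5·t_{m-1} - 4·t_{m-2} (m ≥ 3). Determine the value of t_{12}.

Compute successive terms:
t_3 = 11  t_4 = 59  t_5 = 251  t_6 = 1019  t_7 = 4091  t_8 = 16379  t_9 = 65531  t_{10} = 262139  t_{11} = 1048571  t_{12} = 4194299.
(Characteristic roots are 4 and 1.)

4194299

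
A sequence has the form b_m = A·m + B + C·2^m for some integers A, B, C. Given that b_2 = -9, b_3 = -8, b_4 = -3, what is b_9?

478

Plug in m = 2, 3, 4: 2A + B + 4C = -9; 3A + B + 8C = -8; 4A + B + 16C = -3.
Subtracting the first from the second: A + 4C = 1.
Subtracting the second from the third: A + 8C = 5.
Solving: C = 1, A = -3, then B = -7.
So b_m = -3·m + (-7) + 1·2^m; at m=9 this is 478.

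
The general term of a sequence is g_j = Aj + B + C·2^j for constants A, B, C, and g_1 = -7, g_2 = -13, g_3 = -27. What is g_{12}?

-16361

Write the equations: A + B + 2C = -7; 2A + B + 4C = -13; 3A + B + 8C = -27.
Subtracting the first from the second: A + 2C = -6.
Subtracting the second from the third: A + 4C = -14.
Solving: C = -4, A = 2, then B = -1.
Hence g_{12} = 2·12 + (-1) + (-4)·4096 = -16361.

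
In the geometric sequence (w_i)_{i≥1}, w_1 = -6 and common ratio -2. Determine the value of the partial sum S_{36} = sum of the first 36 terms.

w_i = (-6)·(-2)^(i-1).
S = (-6)·((-2)^36 - 1)/(-2 - 1) = (-6)·(68719476736 - 1)/(-3) = 137438953470.

137438953470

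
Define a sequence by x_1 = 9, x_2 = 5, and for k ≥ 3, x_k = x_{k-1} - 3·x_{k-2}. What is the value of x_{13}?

-6031

Iterate the recurrence:
x_3 = -22, x_4 = -37, x_5 = 29, …, x_{10} = 575, x_{11} = 2153, x_{12} = 428, x_{13} = -6031.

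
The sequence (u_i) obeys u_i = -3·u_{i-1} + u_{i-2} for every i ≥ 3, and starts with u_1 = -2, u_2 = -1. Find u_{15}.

u_3 = 1, u_4 = -4, u_5 = 13, …, u_{12} = -55807, u_{13} = 184318, u_{14} = -608761, u_{15} = 2010601.

2010601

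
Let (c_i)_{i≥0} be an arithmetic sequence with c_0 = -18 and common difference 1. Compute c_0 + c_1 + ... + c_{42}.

c_i = -18 + (i - 0)·1.
c_{42} = 24; S = 43·(-18 + 24)/2 = 129.

129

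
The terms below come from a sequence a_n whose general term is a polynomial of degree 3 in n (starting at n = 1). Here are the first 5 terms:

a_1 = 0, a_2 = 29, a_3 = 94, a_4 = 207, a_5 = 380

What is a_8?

1379

1st diffs: 29, 65, 113, 173.
2nd diffs: 36, 48, 60.
3rd diffs: 12, 12 (constant).
Newton forward-difference form: a_n = 29·C(n-1,1) + 36·C(n-1,2) + 12·C(n-1,3).
At n = 8: n-1 = 7, so a_8 = 203 + 756 + 420 = 1379.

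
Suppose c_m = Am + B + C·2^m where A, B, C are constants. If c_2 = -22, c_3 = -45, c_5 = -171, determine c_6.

Plug in m = 2, 3, 5: 2A + B + 4C = -22; 3A + B + 8C = -45; 5A + B + 32C = -171.
Subtracting the first from the second: A + 4C = -23.
Subtracting the second from the third: 2A + 24C = -126.
Solving: C = -5, A = -3, then B = 4.
Hence c_6 = -3·6 + 4 + (-5)·64 = -334.

-334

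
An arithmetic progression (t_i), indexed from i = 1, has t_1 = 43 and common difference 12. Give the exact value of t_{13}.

t_i = 43 + (i - 1)·12.
t_{13} = 43 + 12·12 = 187.

187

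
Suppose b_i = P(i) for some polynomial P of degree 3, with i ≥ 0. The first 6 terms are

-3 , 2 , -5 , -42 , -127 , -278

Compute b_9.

-1902

1st diffs: 5, -7, -37, -85, -151.
2nd diffs: -12, -30, -48, -66.
3rd diffs: -18, -18, -18 (constant).
Newton forward-difference form: b_i = -3 + 5·C(i,1) + (-12)·C(i,2) + (-18)·C(i,3).
At i = 9: i = 9, so b_9 = -3 + 45 - 432 - 1512 = -1902.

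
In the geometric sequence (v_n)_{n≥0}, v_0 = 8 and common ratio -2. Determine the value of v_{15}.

v_n = 8·(-2)^(n-0).
v_{15} = 8·(-2)^15 = -262144.

-262144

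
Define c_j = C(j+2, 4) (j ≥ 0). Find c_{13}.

1365

C(15, 4) = 1365, so c_{13} = 1365.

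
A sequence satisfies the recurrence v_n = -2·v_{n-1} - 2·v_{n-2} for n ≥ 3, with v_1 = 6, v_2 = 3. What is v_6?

Compute successive terms:
v_3 = -18;  v_4 = 30;  v_5 = -24;  v_6 = -12.

-12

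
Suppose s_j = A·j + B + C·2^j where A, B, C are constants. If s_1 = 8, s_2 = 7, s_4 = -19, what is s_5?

At j = 1, 2, 4: A + B + 2C = 8; 2A + B + 4C = 7; 4A + B + 16C = -19.
Subtracting the first from the second: A + 2C = -1.
Subtracting the second from the third: 2A + 12C = -26.
Solving: C = -3, A = 5, then B = 9.
Therefore s_5 = 25 + 9 + (-3)·32 = -62.

-62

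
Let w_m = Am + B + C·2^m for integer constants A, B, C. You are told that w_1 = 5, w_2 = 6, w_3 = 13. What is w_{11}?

6093

The three given values yield: A + B + 2C = 5; 2A + B + 4C = 6; 3A + B + 8C = 13.
Subtracting the first from the second: A + 2C = 1.
Subtracting the second from the third: A + 4C = 7.
Solving: C = 3, A = -5, then B = 4.
Hence w_{11} = -5·11 + 4 + 3·2048 = 6093.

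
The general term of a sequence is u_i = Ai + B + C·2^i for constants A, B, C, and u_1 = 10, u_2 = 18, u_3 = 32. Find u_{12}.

Plug in i = 1, 2, 3: A + B + 2C = 10; 2A + B + 4C = 18; 3A + B + 8C = 32.
Subtracting the first from the second: A + 2C = 8.
Subtracting the second from the third: A + 4C = 14.
Solving: C = 3, A = 2, then B = 2.
Therefore u_{12} = 24 + 2 + 3·4096 = 12314.

12314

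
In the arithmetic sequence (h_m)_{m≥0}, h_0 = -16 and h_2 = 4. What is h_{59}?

574

Common difference d = (4 - (-16)) / (2 - 0) = 10.
h_m = -16 + (m - 0)·10.
h_{59} = -16 + 59·10 = 574.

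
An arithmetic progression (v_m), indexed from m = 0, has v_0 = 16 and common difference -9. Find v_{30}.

-254

v_m = 16 + (m - 0)·(-9).
v_{30} = 16 + 30·(-9) = -254.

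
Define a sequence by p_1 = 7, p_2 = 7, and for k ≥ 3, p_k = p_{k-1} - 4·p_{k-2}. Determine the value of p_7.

Compute successive terms:
p_3 = -21;  p_4 = -49;  p_5 = 35;  p_6 = 231;  p_7 = 91.

91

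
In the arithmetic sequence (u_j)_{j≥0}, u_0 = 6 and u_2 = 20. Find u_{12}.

90

Common difference d = (20 - 6) / (2 - 0) = 7.
u_j = 6 + (j - 0)·7.
u_{12} = 6 + 12·7 = 90.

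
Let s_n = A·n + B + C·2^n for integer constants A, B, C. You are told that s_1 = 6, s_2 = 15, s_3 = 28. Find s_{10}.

Write the equations: A + B + 2C = 6; 2A + B + 4C = 15; 3A + B + 8C = 28.
Subtracting the first from the second: A + 2C = 9.
Subtracting the second from the third: A + 4C = 13.
Solving: C = 2, A = 5, then B = -3.
So s_n = 5·n + (-3) + 2·2^n; at n=10 this is 2095.

2095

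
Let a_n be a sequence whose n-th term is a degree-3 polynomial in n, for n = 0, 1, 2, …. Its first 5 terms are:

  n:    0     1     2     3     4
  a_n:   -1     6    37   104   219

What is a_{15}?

1st diffs: 7, 31, 67, 115.
2nd diffs: 24, 36, 48.
3rd diffs: 12, 12 (constant).
Newton forward-difference form: a_n = -1 + 7·C(n,1) + 24·C(n,2) + 12·C(n,3).
At n = 15: n = 15, so a_{15} = -1 + 105 + 2520 + 5460 = 8084.

8084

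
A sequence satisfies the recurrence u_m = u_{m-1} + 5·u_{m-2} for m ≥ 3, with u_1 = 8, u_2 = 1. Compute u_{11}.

Compute successive terms:
u_3 = 41  u_4 = 46  u_5 = 251  u_6 = 481  u_7 = 1736  u_8 = 4141  u_9 = 12821  u_{10} = 33526  u_{11} = 97631.

97631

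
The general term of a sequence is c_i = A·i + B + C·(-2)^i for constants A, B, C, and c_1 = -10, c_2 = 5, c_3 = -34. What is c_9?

-1564

Plug in i = 1, 2, 3: A + B - 2C = -10; 2A + B + 4C = 5; 3A + B - 8C = -34.
Subtracting the first from the second: A + 6C = 15.
Subtracting the second from the third: A - 12C = -39.
Solving: C = 3, A = -3, then B = -1.
Therefore c_9 = -27 + (-1) + 3·(-512) = -1564.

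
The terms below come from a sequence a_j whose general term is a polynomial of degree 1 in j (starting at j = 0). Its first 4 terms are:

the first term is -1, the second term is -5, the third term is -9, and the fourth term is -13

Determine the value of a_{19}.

-77

1st diffs: -4, -4, -4 (constant).
So a_j = -4j - 1.
Evaluating at j = 19 gives a_{19} = -77.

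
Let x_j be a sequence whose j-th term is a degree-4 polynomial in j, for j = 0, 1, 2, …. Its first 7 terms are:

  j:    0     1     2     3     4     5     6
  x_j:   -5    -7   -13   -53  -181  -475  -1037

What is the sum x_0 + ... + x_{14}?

1st diffs: -2, -6, -40, -128, -294, -562.
2nd diffs: -4, -34, -88, -166, -268.
3rd diffs: -30, -54, -78, -102.
4th diffs: -24, -24, -24 (constant).
So x_j = -j^4 + j^3 + 2j^2 - 4j - 5.
Continuing: …, -1993, -3493, -5711, -8845, …, x_{14} = -35341.
Summing j = 0..14 (15 terms) gives -115127.

-115127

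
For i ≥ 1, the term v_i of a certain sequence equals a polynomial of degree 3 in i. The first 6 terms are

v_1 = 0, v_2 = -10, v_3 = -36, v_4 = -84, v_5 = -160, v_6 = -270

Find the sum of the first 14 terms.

-12740

1st diffs: -10, -26, -48, -76, -110.
2nd diffs: -16, -22, -28, -34.
3rd diffs: -6, -6, -6 (constant).
So v_i = -i^3 - 2i^2 + 3i.
Continuing: …, -420, -616, -864, -1170, …, v_{14} = -3094.
Summing i = 1..14 (14 terms) gives -12740.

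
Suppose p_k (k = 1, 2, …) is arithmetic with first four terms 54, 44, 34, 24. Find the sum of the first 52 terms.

Common difference d = -10.
p_k = 54 + (k - 1)·(-10).
p_{52} = -456; S = 52·(54 + (-456))/2 = -10452.

-10452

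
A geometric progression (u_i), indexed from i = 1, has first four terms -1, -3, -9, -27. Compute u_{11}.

Common ratio r = 3.
u_i = (-1)·3^(i-1).
u_{11} = (-1)·3^10 = -59049.

-59049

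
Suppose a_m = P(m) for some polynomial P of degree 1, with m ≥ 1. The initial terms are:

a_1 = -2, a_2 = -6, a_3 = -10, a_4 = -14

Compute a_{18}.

1st diffs: -4, -4, -4 (constant).
So a_m = -4m + 2.
Evaluating at m = 18 gives a_{18} = -70.

-70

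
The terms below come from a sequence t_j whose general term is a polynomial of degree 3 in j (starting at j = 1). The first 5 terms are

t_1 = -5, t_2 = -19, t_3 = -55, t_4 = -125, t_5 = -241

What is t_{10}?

1st diffs: -14, -36, -70, -116.
2nd diffs: -22, -34, -46.
3rd diffs: -12, -12 (constant).
Newton forward-difference form: t_j = -5 + (-14)·C(j-1,1) + (-22)·C(j-1,2) + (-12)·C(j-1,3).
At j = 10: j-1 = 9, so t_{10} = -5 - 126 - 792 - 1008 = -1931.

-1931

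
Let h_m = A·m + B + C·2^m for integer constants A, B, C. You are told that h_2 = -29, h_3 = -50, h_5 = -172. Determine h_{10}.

At m = 2, 3, 5: 2A + B + 4C = -29; 3A + B + 8C = -50; 5A + B + 32C = -172.
Subtracting the first from the second: A + 4C = -21.
Subtracting the second from the third: 2A + 24C = -122.
Solving: C = -5, A = -1, then B = -7.
Hence h_{10} = -1·10 + (-7) + (-5)·1024 = -5137.

-5137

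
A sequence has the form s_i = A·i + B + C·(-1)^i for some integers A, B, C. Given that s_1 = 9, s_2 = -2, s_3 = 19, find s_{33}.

169

At i = 1, 2, 3: A + B - C = 9; 2A + B + C = -2; 3A + B - C = 19.
Subtracting the first from the second: A + 2C = -11.
Subtracting the second from the third: A - 2C = 21.
Solving: C = -8, A = 5, then B = -4.
Therefore s_{33} = 165 + (-4) + (-8)·(-1) = 169.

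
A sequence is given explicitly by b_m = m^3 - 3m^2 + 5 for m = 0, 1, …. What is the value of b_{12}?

1301

b_{12} = 1·12^3 - 3·12^2 + 5 = 1301.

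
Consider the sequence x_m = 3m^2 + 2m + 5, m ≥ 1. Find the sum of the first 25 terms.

17350

Over m = 1..25: Σm = 325, Σm² = 5525.
Total = (3)·5525 + (2)·325 + (5)·25 = 17350.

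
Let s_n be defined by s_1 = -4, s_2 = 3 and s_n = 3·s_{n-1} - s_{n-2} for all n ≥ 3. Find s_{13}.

Iterate the recurrence:
s_3 = 13  s_4 = 36  s_5 = 95  …  s_{10} = 11700  s_{11} = 30631  s_{12} = 80193  s_{13} = 209948.

209948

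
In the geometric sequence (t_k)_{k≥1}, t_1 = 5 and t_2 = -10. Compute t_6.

Common ratio r = -2.
t_k = 5·(-2)^(k-1).
t_6 = 5·(-2)^5 = -160.

-160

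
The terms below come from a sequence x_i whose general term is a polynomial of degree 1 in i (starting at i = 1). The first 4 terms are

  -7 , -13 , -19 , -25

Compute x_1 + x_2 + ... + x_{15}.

-735

1st diffs: -6, -6, -6 (constant).
So x_i = -6i - 1.
Continuing: …, -31, -37, -43, -49, …, x_{15} = -91.
Summing i = 1..15 (15 terms) gives -735.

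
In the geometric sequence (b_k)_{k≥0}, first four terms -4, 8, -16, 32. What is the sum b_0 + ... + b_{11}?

5460

Common ratio r = -2.
b_k = (-4)·(-2)^(k-0).
S = (-4)·((-2)^12 - 1)/(-2 - 1) = (-4)·(4096 - 1)/(-3) = 5460.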